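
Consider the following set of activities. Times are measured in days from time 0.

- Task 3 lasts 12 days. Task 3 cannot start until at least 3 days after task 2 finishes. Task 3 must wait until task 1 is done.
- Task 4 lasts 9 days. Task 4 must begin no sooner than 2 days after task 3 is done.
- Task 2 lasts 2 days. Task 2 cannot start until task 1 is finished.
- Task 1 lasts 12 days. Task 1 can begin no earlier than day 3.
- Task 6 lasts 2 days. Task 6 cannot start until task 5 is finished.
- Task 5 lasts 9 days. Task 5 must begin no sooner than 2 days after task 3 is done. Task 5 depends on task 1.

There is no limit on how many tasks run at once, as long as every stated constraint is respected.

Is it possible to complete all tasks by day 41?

No

Task 1 cannot begin until its own release at day 3. It runs from day 3 to 3 + 12 = day 15.
Task 2 cannot begin until task 1 (finishes day 15). It runs from day 15 to 15 + 2 = day 17.
For task 3: task 2 (finishes day 17, plus 3-day gap → day 20); task 1 (finishes day 15). Taking the maximum gives a start of day 20, and it finishes at 20 + 12 = day 32.
Task 5 cannot start until task 3 (finishes day 32, plus 2-day gap → day 34); task 1 (finishes day 15). The controlling bound is day 34, so task 5 finishes at 34 + 9 = day 43.
After task 5 (finishes day 43), task 6 can start at day 43 and finishes at day 45.
After task 3 (finishes day 32, plus 2-day gap → day 34), task 4 can start at day 34 and finishes at day 43.
The earliest everything can be done is day 45, which is after the deadline of 41, so it is not possible.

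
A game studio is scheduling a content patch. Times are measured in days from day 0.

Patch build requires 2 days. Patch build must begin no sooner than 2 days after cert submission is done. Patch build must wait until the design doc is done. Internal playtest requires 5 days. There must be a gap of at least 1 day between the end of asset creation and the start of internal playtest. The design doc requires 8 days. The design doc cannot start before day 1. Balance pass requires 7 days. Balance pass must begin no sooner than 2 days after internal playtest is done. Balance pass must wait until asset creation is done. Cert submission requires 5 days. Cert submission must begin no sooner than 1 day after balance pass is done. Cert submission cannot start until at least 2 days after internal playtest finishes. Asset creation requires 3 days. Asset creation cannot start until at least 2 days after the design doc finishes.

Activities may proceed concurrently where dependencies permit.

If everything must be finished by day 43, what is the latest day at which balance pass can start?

26

Patch build must finish by day 43; it takes 2 days, so it must start by 43 − 2 = day 41.
Cert submission must finish before patch build (must start by day 41, minus 2-day gap → day 39). With a 5-day duration, cert submission must start by 39 − 5 = day 34.
Since cert submission (must start by day 34, minus 1-day gap → day 33) depends on it, balance pass must finish by day 33. Backing off its 7-day duration gives a latest start of day 26.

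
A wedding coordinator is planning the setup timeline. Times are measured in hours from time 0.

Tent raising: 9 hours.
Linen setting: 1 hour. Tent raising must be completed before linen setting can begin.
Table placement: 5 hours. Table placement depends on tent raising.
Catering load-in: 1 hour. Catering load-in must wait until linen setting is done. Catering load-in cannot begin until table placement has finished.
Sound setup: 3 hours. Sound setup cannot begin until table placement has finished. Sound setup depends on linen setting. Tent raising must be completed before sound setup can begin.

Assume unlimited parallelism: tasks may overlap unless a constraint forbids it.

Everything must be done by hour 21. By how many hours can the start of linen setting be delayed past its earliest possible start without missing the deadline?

8

Tent raising has no prerequisites, so it starts at hour 0 and finishes at hour 9.
After tent raising (finishes hour 9), linen setting can start at hour 9 and finishes at hour 10.

Working backward from the deadline:
Sound setup has no dependents, so it just needs to finish by hour 21. Starting by 21 − 3 = hour 18 achieves that.
Catering load-in has no dependents, so it just needs to finish by hour 21. Starting by 21 − 1 = hour 20 achieves that.
Linen setting must finish in time for sound setup (must start by hour 18); catering load-in (must start by hour 20). The tightest is hour 18, so linen setting must start by 18 − 1 = hour 17.
So linen setting can start as early as hour 9 and as late as hour 17, giving 17 − 9 = 8 hours of slack.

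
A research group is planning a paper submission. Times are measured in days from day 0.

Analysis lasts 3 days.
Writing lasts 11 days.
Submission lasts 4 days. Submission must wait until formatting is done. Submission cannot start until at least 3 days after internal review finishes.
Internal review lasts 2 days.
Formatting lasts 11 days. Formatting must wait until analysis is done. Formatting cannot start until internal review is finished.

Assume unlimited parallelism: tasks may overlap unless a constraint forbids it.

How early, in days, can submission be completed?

Internal review has no prerequisites, so it starts at day 0 and finishes at day 2.
Analysis has no prerequisites, so it starts at day 0 and finishes at day 3.
Formatting has to wait for analysis (finishes day 3); internal review (finishes day 2). The latest of these is day 3, so formatting runs day 3 to 3 + 11 = day 14.
Submission needs all of formatting (finishes day 14); internal review (finishes day 2, plus 3-day gap → day 5). That puts its earliest start at day 14; it finishes at 14 + 4 = day 18.

18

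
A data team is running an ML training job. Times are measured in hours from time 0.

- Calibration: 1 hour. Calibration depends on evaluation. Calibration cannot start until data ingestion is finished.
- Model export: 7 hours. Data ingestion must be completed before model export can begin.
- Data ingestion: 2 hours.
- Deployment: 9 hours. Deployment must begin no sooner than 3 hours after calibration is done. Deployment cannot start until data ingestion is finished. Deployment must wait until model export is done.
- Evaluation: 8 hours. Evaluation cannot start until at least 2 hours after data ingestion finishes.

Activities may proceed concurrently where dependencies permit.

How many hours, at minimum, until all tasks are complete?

25

Nothing blocks data ingestion, so it runs from hour 0 to hour 2.
Model export cannot begin until data ingestion (finishes hour 2). It runs from hour 2 to 2 + 7 = hour 9.
Evaluation waits on data ingestion (finishes hour 2, plus 2-hour gap → hour 4), so it starts at hour 4 and finishes at 4 + 8 = hour 12.
Calibration cannot start until evaluation (finishes hour 12); data ingestion (finishes hour 2). The controlling bound is hour 12, so calibration finishes at 12 + 1 = hour 13.
Deployment has to wait for calibration (finishes hour 13, plus 3-hour gap → hour 16); data ingestion (finishes hour 2); model export (finishes hour 9). The latest of these is hour 16, so deployment runs hour 16 to 16 + 9 = hour 25.
All tasks are finished once the last one completes. Finish times: Data ingestion at 2, Evaluation at 12, Calibration at 13, Model export at 9, Deployment at 25. The latest is hour 25.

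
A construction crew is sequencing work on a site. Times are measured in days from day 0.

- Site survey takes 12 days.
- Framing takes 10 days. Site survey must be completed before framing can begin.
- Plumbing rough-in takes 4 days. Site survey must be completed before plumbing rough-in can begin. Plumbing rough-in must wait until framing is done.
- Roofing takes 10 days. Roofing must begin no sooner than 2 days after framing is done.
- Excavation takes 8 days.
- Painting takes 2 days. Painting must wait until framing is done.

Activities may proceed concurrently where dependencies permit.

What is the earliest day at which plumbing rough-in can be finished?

Site survey has no prerequisites, so it starts at day 0 and finishes at day 12.
After site survey (finishes day 12), framing can start at day 12 and finishes at day 22.
Plumbing rough-in has to wait for site survey (finishes day 12); framing (finishes day 22). The latest of these is day 22, so plumbing rough-in runs day 22 to 22 + 4 = day 26.

26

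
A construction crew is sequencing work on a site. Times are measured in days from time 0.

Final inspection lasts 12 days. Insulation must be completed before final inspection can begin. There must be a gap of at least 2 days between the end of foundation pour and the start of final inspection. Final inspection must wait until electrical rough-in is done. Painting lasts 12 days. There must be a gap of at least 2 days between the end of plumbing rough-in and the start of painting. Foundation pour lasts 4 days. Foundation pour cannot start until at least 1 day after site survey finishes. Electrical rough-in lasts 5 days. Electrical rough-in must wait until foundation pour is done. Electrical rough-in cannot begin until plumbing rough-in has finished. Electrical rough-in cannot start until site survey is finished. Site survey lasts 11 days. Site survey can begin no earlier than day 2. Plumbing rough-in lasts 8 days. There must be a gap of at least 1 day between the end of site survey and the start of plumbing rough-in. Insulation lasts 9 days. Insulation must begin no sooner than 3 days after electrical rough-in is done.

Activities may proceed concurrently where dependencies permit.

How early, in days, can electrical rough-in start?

After its own release at day 2, site survey can start at day 2 and finishes at day 13.
Plumbing rough-in cannot begin until site survey (finishes day 13, plus 1-day gap → day 14). It runs from day 14 to 14 + 8 = day 22.
Foundation pour cannot begin until site survey (finishes day 13, plus 1-day gap → day 14). It runs from day 14 to 14 + 4 = day 18.
Electrical rough-in waits on foundation pour (finishes day 18); plumbing rough-in (finishes day 22); site survey (finishes day 13). The latest of these is day 22, which is the earliest electrical rough-in can start.

22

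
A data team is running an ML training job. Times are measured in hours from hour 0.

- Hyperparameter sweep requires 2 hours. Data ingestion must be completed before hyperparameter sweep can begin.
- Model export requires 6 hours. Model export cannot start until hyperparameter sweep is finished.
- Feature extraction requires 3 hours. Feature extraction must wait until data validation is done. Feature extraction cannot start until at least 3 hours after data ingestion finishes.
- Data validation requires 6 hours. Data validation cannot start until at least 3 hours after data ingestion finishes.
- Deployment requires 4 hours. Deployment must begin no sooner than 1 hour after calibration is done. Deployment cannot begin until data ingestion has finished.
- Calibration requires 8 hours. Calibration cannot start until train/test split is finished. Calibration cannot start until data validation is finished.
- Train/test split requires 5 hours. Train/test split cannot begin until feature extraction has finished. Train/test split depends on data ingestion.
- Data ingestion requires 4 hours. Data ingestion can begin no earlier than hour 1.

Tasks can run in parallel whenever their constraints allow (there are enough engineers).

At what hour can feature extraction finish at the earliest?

Data ingestion cannot begin until its own release at hour 1. It runs from hour 1 to 1 + 4 = hour 5.
After data ingestion (finishes hour 5, plus 3-hour gap → hour 8), data validation can start at hour 8 and finishes at hour 14.
Feature extraction needs all of data validation (finishes hour 14); data ingestion (finishes hour 5, plus 3-hour gap → hour 8). That puts its earliest start at hour 14; it finishes at 14 + 3 = hour 17.

17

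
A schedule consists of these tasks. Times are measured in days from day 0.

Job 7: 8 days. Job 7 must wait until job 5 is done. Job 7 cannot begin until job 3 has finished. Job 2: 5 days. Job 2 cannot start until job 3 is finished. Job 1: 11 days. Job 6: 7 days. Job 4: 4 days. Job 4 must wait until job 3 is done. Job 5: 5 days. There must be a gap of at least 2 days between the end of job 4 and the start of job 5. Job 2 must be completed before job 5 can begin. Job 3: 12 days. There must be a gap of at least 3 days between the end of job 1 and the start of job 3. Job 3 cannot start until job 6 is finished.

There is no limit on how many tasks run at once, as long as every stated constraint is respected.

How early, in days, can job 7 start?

Job 6 has no prerequisites, so it starts at day 0 and finishes at day 7.
Job 1 has no prerequisites, so it starts at day 0 and finishes at day 11.
Job 3 needs all of job 1 (finishes day 11, plus 3-day gap → day 14); job 6 (finishes day 7). That puts its earliest start at day 14; it finishes at 14 + 12 = day 26.
After job 3 (finishes day 26), job 4 can start at day 26 and finishes at day 30.
After job 3 (finishes day 26), job 2 can start at day 26 and finishes at day 31.
Job 5 needs all of job 4 (finishes day 30, plus 2-day gap → day 32); job 2 (finishes day 31). That puts its earliest start at day 32; it finishes at 32 + 5 = day 37.
Job 7 waits on job 5 (finishes day 37); job 3 (finishes day 26). The latest of these is day 37, which is the earliest job 7 can start.

37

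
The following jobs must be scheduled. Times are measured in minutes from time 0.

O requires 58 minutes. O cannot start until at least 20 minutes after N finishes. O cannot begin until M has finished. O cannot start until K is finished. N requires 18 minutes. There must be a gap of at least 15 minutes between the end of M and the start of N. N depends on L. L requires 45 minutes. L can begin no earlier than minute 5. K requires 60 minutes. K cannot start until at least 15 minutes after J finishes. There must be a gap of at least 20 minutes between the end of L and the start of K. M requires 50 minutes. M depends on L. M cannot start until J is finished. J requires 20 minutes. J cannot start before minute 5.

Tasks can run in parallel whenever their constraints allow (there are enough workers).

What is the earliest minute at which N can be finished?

133

After its own release at minute 5, L can start at minute 5 and finishes at minute 50.
J cannot begin until its own release at minute 5. It runs from minute 5 to 5 + 20 = minute 25.
For M: L (finishes minute 50); J (finishes minute 25). Taking the maximum gives a start of minute 50, and it finishes at 50 + 50 = minute 100.
N cannot start until M (finishes minute 100, plus 15-minute gap → minute 115); L (finishes minute 50). The controlling bound is minute 115, so N finishes at 115 + 18 = minute 133.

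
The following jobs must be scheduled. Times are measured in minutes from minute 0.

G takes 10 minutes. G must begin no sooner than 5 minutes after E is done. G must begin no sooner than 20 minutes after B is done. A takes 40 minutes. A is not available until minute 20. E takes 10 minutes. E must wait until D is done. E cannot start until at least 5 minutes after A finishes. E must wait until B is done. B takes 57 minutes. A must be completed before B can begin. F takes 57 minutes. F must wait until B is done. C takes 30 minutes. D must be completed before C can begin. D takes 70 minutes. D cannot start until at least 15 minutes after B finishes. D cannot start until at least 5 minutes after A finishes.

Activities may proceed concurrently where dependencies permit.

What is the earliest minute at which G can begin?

217

A waits on its own release at minute 20, so it starts at minute 20 and finishes at 20 + 40 = minute 60.
B waits on A (finishes minute 60), so it starts at minute 60 and finishes at 60 + 57 = minute 117.
D has to wait for B (finishes minute 117, plus 15-minute gap → minute 132); A (finishes minute 60, plus 5-minute gap → minute 65). The latest of these is minute 132, so D runs minute 132 to 132 + 70 = minute 202.
E needs all of D (finishes minute 202); A (finishes minute 60, plus 5-minute gap → minute 65); B (finishes minute 117). That puts its earliest start at minute 202; it finishes at 202 + 10 = minute 212.
G waits on E (finishes minute 212, plus 5-minute gap → minute 217); B (finishes minute 117, plus 20-minute gap → minute 137). The latest of these is minute 217, which is the earliest G can start.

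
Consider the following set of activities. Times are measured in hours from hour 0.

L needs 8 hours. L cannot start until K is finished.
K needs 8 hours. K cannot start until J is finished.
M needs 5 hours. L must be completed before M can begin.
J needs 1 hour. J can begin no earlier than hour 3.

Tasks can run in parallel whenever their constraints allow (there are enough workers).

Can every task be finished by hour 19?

No

J cannot begin until its own release at hour 3. It runs from hour 3 to 3 + 1 = hour 4.
After J (finishes hour 4), K can start at hour 4 and finishes at hour 12.
After K (finishes hour 12), L can start at hour 12 and finishes at hour 20.
M cannot begin until L (finishes hour 20). It runs from hour 20 to 20 + 5 = hour 25.
The earliest everything can be done is hour 25, which is after the deadline of 19, so it is not possible.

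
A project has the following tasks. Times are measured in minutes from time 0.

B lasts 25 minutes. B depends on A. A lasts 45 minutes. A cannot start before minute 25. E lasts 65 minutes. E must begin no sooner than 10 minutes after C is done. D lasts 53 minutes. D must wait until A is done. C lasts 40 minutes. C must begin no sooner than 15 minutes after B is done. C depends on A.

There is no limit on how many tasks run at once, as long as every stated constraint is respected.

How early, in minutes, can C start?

A cannot begin until its own release at minute 25. It runs from minute 25 to 25 + 45 = minute 70.
B cannot begin until A (finishes minute 70). It runs from minute 70 to 70 + 25 = minute 95.
C waits on B (finishes minute 95, plus 15-minute gap → minute 110); A (finishes minute 70). The latest of these is minute 110, which is the earliest C can start.

110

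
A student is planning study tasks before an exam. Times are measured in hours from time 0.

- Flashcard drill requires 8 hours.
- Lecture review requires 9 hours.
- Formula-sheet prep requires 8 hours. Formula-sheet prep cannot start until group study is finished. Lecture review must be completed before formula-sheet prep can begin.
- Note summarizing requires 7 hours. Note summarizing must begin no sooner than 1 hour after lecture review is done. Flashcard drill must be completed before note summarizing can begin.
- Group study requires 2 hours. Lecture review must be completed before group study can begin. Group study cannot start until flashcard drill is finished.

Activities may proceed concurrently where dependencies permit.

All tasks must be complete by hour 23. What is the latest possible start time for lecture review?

Formula-sheet prep has no dependents, so it just needs to finish by hour 23. Starting by 23 − 8 = hour 15 achieves that.
Group study has to be done before formula-sheet prep (must start by hour 15). That means finishing by hour 15, i.e. starting by 15 − 2 = hour 13.
Nothing follows note summarizing; the deadline of hour 23 is its only limit. It must start by 23 − 7 = hour 16.
Lecture review must finish in time for group study (must start by hour 13); note summarizing (must start by hour 16, minus 1-hour gap → hour 15); formula-sheet prep (must start by hour 15). The tightest is hour 13, so lecture review must start by 13 − 9 = hour 4.

4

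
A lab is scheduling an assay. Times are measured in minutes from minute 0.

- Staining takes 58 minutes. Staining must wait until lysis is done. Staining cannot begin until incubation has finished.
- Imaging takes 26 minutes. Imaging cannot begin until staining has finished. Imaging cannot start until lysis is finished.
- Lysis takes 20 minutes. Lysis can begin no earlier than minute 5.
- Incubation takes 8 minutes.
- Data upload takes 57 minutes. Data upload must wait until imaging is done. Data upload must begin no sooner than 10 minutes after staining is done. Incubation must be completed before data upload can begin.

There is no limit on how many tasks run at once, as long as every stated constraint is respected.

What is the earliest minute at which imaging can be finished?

Incubation has no prerequisites, so it starts at minute 0 and finishes at minute 8.
After its own release at minute 5, lysis can start at minute 5 and finishes at minute 25.
Staining needs all of lysis (finishes minute 25); incubation (finishes minute 8). That puts its earliest start at minute 25; it finishes at 25 + 58 = minute 83.
For imaging: staining (finishes minute 83); lysis (finishes minute 25). Taking the maximum gives a start of minute 83, and it finishes at 83 + 26 = minute 109.

109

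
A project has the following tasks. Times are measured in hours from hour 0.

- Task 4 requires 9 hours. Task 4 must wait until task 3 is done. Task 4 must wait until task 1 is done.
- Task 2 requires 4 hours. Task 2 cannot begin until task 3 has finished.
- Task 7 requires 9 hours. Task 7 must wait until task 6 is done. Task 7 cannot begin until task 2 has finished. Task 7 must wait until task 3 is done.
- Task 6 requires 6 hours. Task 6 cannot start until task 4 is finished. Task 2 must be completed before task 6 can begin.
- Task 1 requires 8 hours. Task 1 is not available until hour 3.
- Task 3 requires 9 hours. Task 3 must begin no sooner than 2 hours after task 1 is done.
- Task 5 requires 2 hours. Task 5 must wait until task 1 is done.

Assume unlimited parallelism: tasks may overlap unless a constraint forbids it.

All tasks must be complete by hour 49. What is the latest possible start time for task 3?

16

Task 7 has no dependents, so it just needs to finish by hour 49. Starting by 49 − 9 = hour 40 achieves that.
Task 6 has to be done before task 7 (must start by hour 40). That means finishing by hour 40, i.e. starting by 40 − 6 = hour 34.
Task 2 has several dependents: task 6 (must start by hour 34); task 7 (must start by hour 40). The earliest of those limits is hour 34, so task 2 must start by 34 − 4 = hour 30.
Since task 6 (must start by hour 34) depends on it, task 4 must finish by hour 34. Backing off its 9-hour duration gives a latest start of hour 25.
Task 3 feeds task 2 (must start by hour 30); task 4 (must start by hour 25); task 7 (must start by hour 40). Taking the minimum, task 3 must finish by hour 25 and start by 25 − 9 = hour 16.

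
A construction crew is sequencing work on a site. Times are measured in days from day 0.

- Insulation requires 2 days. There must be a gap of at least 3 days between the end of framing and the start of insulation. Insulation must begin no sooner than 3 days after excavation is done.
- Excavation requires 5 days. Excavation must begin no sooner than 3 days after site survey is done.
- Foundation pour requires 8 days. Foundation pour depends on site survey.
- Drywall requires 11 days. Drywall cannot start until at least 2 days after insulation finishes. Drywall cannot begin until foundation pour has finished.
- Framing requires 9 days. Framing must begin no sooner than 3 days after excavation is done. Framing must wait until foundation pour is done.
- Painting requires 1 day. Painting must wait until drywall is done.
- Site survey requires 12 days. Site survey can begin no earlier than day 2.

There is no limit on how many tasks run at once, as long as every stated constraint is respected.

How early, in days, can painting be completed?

53

Site survey waits on its own release at day 2, so it starts at day 2 and finishes at 2 + 12 = day 14.
After site survey (finishes day 14), foundation pour can start at day 14 and finishes at day 22.
After site survey (finishes day 14, plus 3-day gap → day 17), excavation can start at day 17 and finishes at day 22.
Framing has to wait for excavation (finishes day 22, plus 3-day gap → day 25); foundation pour (finishes day 22). The latest of these is day 25, so framing runs day 25 to 25 + 9 = day 34.
Insulation needs all of framing (finishes day 34, plus 3-day gap → day 37); excavation (finishes day 22, plus 3-day gap → day 25). That puts its earliest start at day 37; it finishes at 37 + 2 = day 39.
Drywall cannot start until insulation (finishes day 39, plus 2-day gap → day 41); foundation pour (finishes day 22). The controlling bound is day 41, so drywall finishes at 41 + 11 = day 52.
After drywall (finishes day 52), painting can start at day 52 and finishes at day 53.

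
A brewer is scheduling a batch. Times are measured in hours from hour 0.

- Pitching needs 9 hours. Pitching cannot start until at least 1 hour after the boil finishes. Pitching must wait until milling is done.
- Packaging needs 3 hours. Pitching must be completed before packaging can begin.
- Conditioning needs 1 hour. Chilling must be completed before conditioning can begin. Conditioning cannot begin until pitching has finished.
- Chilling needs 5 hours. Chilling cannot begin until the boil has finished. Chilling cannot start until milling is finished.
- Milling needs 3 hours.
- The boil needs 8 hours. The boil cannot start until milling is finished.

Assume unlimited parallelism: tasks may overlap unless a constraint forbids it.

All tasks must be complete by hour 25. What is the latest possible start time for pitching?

Conditioning must finish by hour 25; it takes 1 hour, so it must start by 25 − 1 = hour 24.
Packaging has no dependents, so it just needs to finish by hour 25. Starting by 25 − 3 = hour 22 achieves that.
Pitching has several dependents: conditioning (must start by hour 24); packaging (must start by hour 22). The earliest of those limits is hour 22, so pitching must start by 22 − 9 = hour 13.

13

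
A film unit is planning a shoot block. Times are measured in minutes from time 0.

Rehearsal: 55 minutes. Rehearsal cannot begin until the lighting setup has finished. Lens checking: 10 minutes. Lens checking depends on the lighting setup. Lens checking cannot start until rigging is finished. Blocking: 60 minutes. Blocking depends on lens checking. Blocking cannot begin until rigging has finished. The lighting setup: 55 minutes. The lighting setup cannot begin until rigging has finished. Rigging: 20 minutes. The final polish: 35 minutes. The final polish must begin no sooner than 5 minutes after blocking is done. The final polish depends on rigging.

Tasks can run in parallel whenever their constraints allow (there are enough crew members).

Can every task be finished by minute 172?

No

Nothing blocks rigging, so it runs from minute 0 to minute 20.
After rigging (finishes minute 20), the lighting setup can start at minute 20 and finishes at minute 75.
After the lighting setup (finishes minute 75), rehearsal can start at minute 75 and finishes at minute 130.
Lens checking needs all of the lighting setup (finishes minute 75); rigging (finishes minute 20). That puts its earliest start at minute 75; it finishes at 75 + 10 = minute 85.
Blocking cannot start until lens checking (finishes minute 85); rigging (finishes minute 20). The controlling bound is minute 85, so blocking finishes at 85 + 60 = minute 145.
The final polish cannot start until blocking (finishes minute 145, plus 5-minute gap → minute 150); rigging (finishes minute 20). The controlling bound is minute 150, so the final polish finishes at 150 + 35 = minute 185.
The earliest everything can be done is minute 185, which is after the deadline of 172, so it is not possible.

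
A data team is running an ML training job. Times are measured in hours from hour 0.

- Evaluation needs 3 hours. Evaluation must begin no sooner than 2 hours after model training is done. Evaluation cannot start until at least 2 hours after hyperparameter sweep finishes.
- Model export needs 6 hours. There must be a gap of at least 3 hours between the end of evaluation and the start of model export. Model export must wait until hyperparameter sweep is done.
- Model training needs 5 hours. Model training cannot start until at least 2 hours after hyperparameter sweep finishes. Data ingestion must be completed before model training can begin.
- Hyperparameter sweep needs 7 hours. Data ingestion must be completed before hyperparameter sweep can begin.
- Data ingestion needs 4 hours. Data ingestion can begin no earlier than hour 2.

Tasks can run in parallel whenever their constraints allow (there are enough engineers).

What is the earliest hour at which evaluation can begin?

After its own release at hour 2, data ingestion can start at hour 2 and finishes at hour 6.
Hyperparameter sweep waits on data ingestion (finishes hour 6), so it starts at hour 6 and finishes at 6 + 7 = hour 13.
Model training needs all of hyperparameter sweep (finishes hour 13, plus 2-hour gap → hour 15); data ingestion (finishes hour 6). That puts its earliest start at hour 15; it finishes at 15 + 5 = hour 20.
Evaluation waits on model training (finishes hour 20, plus 2-hour gap → hour 22); hyperparameter sweep (finishes hour 13, plus 2-hour gap → hour 15). The latest of these is hour 22, which is the earliest evaluation can start.

22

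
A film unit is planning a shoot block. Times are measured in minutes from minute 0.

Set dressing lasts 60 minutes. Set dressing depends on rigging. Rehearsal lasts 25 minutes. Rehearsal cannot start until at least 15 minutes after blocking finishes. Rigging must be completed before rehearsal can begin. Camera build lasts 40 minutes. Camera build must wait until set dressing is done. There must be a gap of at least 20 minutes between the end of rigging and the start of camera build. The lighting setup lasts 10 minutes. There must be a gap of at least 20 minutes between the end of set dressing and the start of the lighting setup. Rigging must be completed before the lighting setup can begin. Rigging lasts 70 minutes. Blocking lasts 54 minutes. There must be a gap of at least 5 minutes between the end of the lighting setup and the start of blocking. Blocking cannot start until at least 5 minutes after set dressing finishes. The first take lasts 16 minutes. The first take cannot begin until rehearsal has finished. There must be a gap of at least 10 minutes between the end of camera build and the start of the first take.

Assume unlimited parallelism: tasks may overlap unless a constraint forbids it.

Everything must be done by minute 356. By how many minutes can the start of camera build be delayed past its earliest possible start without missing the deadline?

160

Rigging has no prerequisites, so it starts at minute 0 and finishes at minute 70.
After rigging (finishes minute 70), set dressing can start at minute 70 and finishes at minute 130.
Camera build has to wait for set dressing (finishes minute 130); rigging (finishes minute 70, plus 20-minute gap → minute 90). The latest of these is minute 130, so camera build runs minute 130 to 130 + 40 = minute 170.

Working backward from the deadline:
Nothing follows the first take; the deadline of minute 356 is its only limit. It must start by 356 − 16 = minute 340.
Camera build must finish before the first take (must start by minute 340, minus 10-minute gap → minute 330). With a 40-minute duration, camera build must start by 330 − 40 = minute 290.
So camera build can start as early as minute 130 and as late as minute 290, giving 290 − 130 = 160 minutes of slack.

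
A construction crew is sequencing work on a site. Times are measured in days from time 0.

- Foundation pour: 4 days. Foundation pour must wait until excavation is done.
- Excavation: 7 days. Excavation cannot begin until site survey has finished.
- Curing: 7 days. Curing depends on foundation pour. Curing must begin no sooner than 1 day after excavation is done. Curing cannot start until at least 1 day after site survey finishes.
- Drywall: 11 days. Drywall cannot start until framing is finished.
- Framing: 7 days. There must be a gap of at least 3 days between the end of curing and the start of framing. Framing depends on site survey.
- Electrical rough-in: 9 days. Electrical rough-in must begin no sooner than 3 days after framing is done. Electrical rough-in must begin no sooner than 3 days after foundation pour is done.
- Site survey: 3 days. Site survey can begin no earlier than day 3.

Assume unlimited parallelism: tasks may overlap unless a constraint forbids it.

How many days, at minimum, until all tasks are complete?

Site survey cannot begin until its own release at day 3. It runs from day 3 to 3 + 3 = day 6.
After site survey (finishes day 6), excavation can start at day 6 and finishes at day 13.
Foundation pour waits on excavation (finishes day 13), so it starts at day 13 and finishes at 13 + 4 = day 17.
Curing needs all of foundation pour (finishes day 17); excavation (finishes day 13, plus 1-day gap → day 14); site survey (finishes day 6, plus 1-day gap → day 7). That puts its earliest start at day 17; it finishes at 17 + 7 = day 24.
Framing needs all of curing (finishes day 24, plus 3-day gap → day 27); site survey (finishes day 6). That puts its earliest start at day 27; it finishes at 27 + 7 = day 34.
Drywall waits on framing (finishes day 34), so it starts at day 34 and finishes at 34 + 11 = day 45.
Electrical rough-in cannot start until framing (finishes day 34, plus 3-day gap → day 37); foundation pour (finishes day 17, plus 3-day gap → day 20). The controlling bound is day 37, so electrical rough-in finishes at 37 + 9 = day 46.
All tasks are finished once the last one completes. Finish times: Site survey at 6, Excavation at 13, Foundation pour at 17, Curing at 24, Framing at 34, Electrical rough-in at 46, Drywall at 45. The latest is day 46.

46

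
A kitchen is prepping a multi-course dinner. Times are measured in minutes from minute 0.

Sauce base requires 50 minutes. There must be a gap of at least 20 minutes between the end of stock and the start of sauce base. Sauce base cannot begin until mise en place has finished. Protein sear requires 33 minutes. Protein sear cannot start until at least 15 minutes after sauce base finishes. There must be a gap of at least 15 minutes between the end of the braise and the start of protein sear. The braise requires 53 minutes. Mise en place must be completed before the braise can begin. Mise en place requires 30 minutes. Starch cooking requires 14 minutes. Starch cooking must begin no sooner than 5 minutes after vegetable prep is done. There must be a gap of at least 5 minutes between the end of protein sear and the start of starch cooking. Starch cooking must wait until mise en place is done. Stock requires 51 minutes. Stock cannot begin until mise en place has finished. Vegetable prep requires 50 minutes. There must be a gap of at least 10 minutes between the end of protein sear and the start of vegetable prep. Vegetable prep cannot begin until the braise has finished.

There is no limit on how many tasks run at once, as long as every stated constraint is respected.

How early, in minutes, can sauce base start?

101

Mise en place has no prerequisites, so it starts at minute 0 and finishes at minute 30.
Stock cannot begin until mise en place (finishes minute 30). It runs from minute 30 to 30 + 51 = minute 81.
Sauce base waits on stock (finishes minute 81, plus 20-minute gap → minute 101); mise en place (finishes minute 30). The latest of these is minute 101, which is the earliest sauce base can start.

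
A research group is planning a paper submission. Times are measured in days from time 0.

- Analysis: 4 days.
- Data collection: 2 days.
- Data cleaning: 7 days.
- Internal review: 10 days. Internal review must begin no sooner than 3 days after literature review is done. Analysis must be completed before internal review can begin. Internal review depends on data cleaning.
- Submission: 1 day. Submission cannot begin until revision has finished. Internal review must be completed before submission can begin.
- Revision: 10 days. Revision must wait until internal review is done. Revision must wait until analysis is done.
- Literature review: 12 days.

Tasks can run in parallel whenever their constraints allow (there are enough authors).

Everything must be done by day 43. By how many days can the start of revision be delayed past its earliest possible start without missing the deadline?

Analysis can start immediately at day 0; it finishes at day 4.
Data cleaning has no prerequisites, so it starts at day 0 and finishes at day 7.
Literature review has no prerequisites, so it starts at day 0 and finishes at day 12.
For internal review: literature review (finishes day 12, plus 3-day gap → day 15); analysis (finishes day 4); data cleaning (finishes day 7). Taking the maximum gives a start of day 15, and it finishes at 15 + 10 = day 25.
Revision cannot start until internal review (finishes day 25); analysis (finishes day 4). The controlling bound is day 25, so revision finishes at 25 + 10 = day 35.

Working backward from the deadline:
Nothing follows submission; the deadline of day 43 is its only limit. It must start by 43 − 1 = day 42.
Since submission (must start by day 42) depends on it, revision must finish by day 42. Backing off its 10-day duration gives a latest start of day 32.
So revision can start as early as day 25 and as late as day 32, giving 32 − 25 = 7 days of slack.

7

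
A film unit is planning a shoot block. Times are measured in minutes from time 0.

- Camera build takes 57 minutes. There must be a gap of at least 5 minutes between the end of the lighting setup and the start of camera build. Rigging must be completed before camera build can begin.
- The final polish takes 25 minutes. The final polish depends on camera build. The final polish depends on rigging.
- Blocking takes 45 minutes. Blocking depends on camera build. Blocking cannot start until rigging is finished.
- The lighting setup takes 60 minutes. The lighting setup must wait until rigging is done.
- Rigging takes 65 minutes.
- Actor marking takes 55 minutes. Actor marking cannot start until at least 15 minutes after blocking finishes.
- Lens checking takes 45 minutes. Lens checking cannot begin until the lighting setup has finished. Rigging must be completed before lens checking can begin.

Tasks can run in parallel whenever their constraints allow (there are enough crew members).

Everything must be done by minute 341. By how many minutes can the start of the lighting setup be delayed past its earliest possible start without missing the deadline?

Nothing blocks rigging, so it runs from minute 0 to minute 65.
The lighting setup waits on rigging (finishes minute 65), so it starts at minute 65 and finishes at 65 + 60 = minute 125.

Working backward from the deadline:
Nothing follows actor marking; the deadline of minute 341 is its only limit. It must start by 341 − 55 = minute 286.
Blocking has to be done before actor marking (must start by minute 286, minus 15-minute gap → minute 271). That means finishing by minute 271, i.e. starting by 271 − 45 = minute 226.
The final polish must finish by minute 341; it takes 25 minutes, so it must start by 341 − 25 = minute 316.
Camera build has several dependents: blocking (must start by minute 226); the final polish (must start by minute 316). The earliest of those limits is minute 226, so camera build must start by 226 − 57 = minute 169.
Lens checking has no dependents, so it just needs to finish by minute 341. Starting by 341 − 45 = minute 296 achieves that.
The lighting setup feeds camera build (must start by minute 169, minus 5-minute gap → minute 164); lens checking (must start by minute 296). Taking the minimum, the lighting setup must finish by minute 164 and start by 164 − 60 = minute 104.
So the lighting setup can start as early as minute 65 and as late as minute 104, giving 104 − 65 = 39 minutes of slack.

39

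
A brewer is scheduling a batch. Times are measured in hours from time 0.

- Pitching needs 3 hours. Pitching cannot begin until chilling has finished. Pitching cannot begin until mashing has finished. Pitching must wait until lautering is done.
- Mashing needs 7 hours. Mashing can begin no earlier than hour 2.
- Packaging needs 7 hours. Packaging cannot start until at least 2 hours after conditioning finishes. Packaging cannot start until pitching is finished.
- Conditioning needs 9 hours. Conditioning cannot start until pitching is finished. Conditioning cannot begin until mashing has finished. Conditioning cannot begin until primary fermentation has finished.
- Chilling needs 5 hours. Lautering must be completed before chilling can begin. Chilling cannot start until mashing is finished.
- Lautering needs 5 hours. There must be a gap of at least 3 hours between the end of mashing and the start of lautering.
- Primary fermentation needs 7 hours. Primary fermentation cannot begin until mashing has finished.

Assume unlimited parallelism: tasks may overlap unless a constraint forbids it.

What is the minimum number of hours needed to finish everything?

43

Mashing cannot begin until its own release at hour 2. It runs from hour 2 to 2 + 7 = hour 9.
Primary fermentation waits on mashing (finishes hour 9), so it starts at hour 9 and finishes at 9 + 7 = hour 16.
Lautering waits on mashing (finishes hour 9, plus 3-hour gap → hour 12), so it starts at hour 12 and finishes at 12 + 5 = hour 17.
Chilling cannot start until lautering (finishes hour 17); mashing (finishes hour 9). The controlling bound is hour 17, so chilling finishes at 17 + 5 = hour 22.
For pitching: chilling (finishes hour 22); mashing (finishes hour 9); lautering (finishes hour 17). Taking the maximum gives a start of hour 22, and it finishes at 22 + 3 = hour 25.
Conditioning has to wait for pitching (finishes hour 25); mashing (finishes hour 9); primary fermentation (finishes hour 16). The latest of these is hour 25, so conditioning runs hour 25 to 25 + 9 = hour 34.
Packaging needs all of conditioning (finishes hour 34, plus 2-hour gap → hour 36); pitching (finishes hour 25). That puts its earliest start at hour 36; it finishes at 36 + 7 = hour 43.
All tasks are finished once the last one completes. Finish times: Mashing at 9, Lautering at 17, Chilling at 22, Pitching at 25, Primary fermentation at 16, Conditioning at 34, Packaging at 43. The latest is hour 43.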